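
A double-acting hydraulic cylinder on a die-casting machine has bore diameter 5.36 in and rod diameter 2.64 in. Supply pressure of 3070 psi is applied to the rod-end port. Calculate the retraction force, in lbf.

F ≈ 52500 lbf

Rod-side annular area A_ann = π/4 × (5.36² − 2.64²) = 17.09 in^2
On retraction the pressure acts on the annular area (bore minus rod).
F = P × A_ann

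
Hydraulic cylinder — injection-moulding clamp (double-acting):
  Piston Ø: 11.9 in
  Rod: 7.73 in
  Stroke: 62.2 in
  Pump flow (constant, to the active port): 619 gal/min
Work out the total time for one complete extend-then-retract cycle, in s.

Cap-side area A_cap = π/4 × (11.9 in)² = 111.2 in^2
Rod-side annular area A_ann = π/4 × (11.9² − 7.73²) = 64.29 in^2
t_ext = A_cap·L/Q = 2.903 s
t_ret = A_ann·L/Q = 1.678 s
t_cycle = t_ext + t_ret

t ≈ 4.58 s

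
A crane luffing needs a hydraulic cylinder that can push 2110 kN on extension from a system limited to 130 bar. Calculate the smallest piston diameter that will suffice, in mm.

Extension force acts on the full piston face: F = P × (π/4)D².
D = √(4F / (πP)) = √(4 × 2110 kN / (π × 130 bar))

D ≈ 455 mm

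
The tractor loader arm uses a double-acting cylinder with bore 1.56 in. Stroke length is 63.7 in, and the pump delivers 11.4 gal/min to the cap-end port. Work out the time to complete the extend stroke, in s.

t ≈ 2.77 s

Cap-side area A_cap = π/4 × (1.56 in)² = 1.911 in^2
Swept volume V = A × L; t = V / Q = A·L / Q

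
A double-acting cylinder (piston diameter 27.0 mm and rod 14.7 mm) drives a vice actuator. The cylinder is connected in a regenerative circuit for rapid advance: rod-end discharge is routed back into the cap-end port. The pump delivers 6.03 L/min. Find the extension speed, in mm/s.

In regeneration the rod-end outflow joins the pump flow into the cap end, so the net volume the pump must supply per unit advance equals the rod cross-section area.
Rod cross-section A_rod = π/4 × (14.7 mm)² = 169.7 mm^2
v = Q_pump / A_rod

v ≈ 592 mm/s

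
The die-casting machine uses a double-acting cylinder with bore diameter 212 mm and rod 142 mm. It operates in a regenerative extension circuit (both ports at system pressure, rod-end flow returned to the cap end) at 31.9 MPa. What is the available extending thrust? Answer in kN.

F ≈ 505 kN

With equal pressure on both faces, forces on the annular region cancel; the net push is pressure × rod cross-section.
Rod cross-section A_rod = π/4 × (142 mm)² = 15840 mm^2
F = P × A_rod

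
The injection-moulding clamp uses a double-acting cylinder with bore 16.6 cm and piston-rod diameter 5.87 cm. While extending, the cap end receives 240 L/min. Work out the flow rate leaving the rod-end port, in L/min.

Q_out ≈ 210 L/min

Cap-side area A_cap = π/4 × (16.6 cm)² = 216.4 cm^2
Rod-side annular area A_ann = π/4 × (16.6² − 5.87²) = 189.4 cm^2
Piston speed v = Q_in/A_cap; rod-end outflow Q_out = v × A_ann = Q_in × A_ann/A_cap.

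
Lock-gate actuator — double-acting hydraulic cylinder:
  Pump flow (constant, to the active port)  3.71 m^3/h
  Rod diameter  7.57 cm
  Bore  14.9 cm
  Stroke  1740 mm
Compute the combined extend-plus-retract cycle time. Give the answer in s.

Cap-side area A_cap = π/4 × (14.9 cm)² = 174.4 cm^2
Rod-side annular area A_ann = π/4 × (14.9² − 7.57²) = 129.4 cm^2
t_ext = A_cap·L/Q = 29.44 s
t_ret = A_ann·L/Q = 21.84 s
t_cycle = t_ext + t_ret

t ≈ 51.3 s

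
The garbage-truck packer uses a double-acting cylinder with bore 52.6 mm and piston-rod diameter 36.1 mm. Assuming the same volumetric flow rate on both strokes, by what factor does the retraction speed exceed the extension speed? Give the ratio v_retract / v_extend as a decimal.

v_ret/v_ext ≈ 1.89

Cap-side area A_cap = π/4 × (52.6 mm)² = 2173 mm^2
Rod-side annular area A_ann = π/4 × (52.6² − 36.1²) = 1149 mm^2
For equal Q, v ∝ 1/A, so v_ret/v_ext = A_cap/A_ann.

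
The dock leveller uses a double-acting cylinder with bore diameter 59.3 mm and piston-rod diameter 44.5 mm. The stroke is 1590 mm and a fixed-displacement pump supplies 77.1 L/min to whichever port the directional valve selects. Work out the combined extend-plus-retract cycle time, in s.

t ≈ 4.91 s

Cap-side area A_cap = π/4 × (59.3 mm)² = 2762 mm^2
Rod-side annular area A_ann = π/4 × (59.3² − 44.5²) = 1207 mm^2
t_ext = A_cap·L/Q = 3.417 s
t_ret = A_ann·L/Q = 1.493 s
t_cycle = t_ext + t_ret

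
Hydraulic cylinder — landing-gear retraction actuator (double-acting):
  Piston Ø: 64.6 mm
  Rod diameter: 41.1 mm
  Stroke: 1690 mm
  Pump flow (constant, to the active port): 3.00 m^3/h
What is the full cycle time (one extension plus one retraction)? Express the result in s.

t ≈ 10.6 s

Cap-side area A_cap = π/4 × (64.6 mm)² = 3278 mm^2
Rod-side annular area A_ann = π/4 × (64.6² − 41.1²) = 1951 mm^2
t_ext = A_cap·L/Q = 6.647 s
t_ret = A_ann·L/Q = 3.956 s
t_cycle = t_ext + t_ret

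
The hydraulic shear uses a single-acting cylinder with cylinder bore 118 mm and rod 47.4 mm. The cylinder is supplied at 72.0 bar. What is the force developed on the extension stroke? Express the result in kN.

Cap-side area A_cap = π/4 × (118 mm)² = 10940 mm^2
F = P × A_cap = 72.0 bar × A_cap

F ≈ 78.7 kN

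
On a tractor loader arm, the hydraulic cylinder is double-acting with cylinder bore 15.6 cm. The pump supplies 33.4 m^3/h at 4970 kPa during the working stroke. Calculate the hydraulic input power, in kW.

W ≈ 46.1 kW

Hydraulic power = P × Q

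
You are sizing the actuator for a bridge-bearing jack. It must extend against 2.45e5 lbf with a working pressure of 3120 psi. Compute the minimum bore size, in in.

D ≈ 10.0 in

Extension force acts on the full piston face: F = P × (π/4)D².
D = √(4F / (πP)) = √(4 × 2.45e5 lbf / (π × 3120 psi))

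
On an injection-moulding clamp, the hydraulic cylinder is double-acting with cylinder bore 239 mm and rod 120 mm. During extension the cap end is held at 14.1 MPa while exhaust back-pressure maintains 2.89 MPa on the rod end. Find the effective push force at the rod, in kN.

Cap-side area A_cap = π/4 × (239 mm)² = 44860 mm^2
Rod-side annular area A_ann = π/4 × (239² − 120²) = 33550 mm^2
Net thrust = P_cap·A_cap − P_rod·A_ann = 632.6 kN − 96.97 kN

F ≈ 536 kN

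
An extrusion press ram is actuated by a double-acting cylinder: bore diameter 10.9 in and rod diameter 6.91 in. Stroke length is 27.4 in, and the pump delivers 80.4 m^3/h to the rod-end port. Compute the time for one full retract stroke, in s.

t ≈ 1.12 s

Rod-side annular area A_ann = π/4 × (10.9² − 6.91²) = 55.81 in^2
Swept volume V = A × L; t = V / Q = A·L / Q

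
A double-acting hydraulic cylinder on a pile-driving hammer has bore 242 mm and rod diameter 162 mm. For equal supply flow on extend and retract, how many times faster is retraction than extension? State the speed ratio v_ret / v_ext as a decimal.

Cap-side area A_cap = π/4 × (242 mm)² = 46000 mm^2
Rod-side annular area A_ann = π/4 × (242² − 162²) = 25380 mm^2
For equal Q, v ∝ 1/A, so v_ret/v_ext = A_cap/A_ann.

v_ret/v_ext ≈ 1.81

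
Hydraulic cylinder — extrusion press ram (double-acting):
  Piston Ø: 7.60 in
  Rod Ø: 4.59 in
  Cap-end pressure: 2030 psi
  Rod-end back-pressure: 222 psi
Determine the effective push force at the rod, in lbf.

F ≈ 85700 lbf

Cap-side area A_cap = π/4 × (7.60 in)² = 45.36 in^2
Rod-side annular area A_ann = π/4 × (7.60² − 4.59²) = 28.82 in^2
Net thrust = P_cap·A_cap − P_rod·A_ann = 92090 lbf − 6398 lbf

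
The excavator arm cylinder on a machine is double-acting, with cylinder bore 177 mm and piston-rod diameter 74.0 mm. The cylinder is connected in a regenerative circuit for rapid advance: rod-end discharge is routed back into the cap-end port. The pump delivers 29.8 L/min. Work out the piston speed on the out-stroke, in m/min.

In regeneration the rod-end outflow joins the pump flow into the cap end, so the net volume the pump must supply per unit advance equals the rod cross-section area.
Rod cross-section A_rod = π/4 × (74.0 mm)² = 4301 mm^2
v = Q_pump / A_rod

v ≈ 6.93 m/min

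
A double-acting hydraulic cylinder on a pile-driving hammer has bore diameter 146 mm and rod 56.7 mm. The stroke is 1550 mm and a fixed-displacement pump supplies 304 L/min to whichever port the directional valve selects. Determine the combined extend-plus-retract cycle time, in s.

Cap-side area A_cap = π/4 × (146 mm)² = 16740 mm^2
Rod-side annular area A_ann = π/4 × (146² − 56.7²) = 14220 mm^2
t_ext = A_cap·L/Q = 5.122 s
t_ret = A_ann·L/Q = 4.349 s
t_cycle = t_ext + t_ret

t ≈ 9.47 s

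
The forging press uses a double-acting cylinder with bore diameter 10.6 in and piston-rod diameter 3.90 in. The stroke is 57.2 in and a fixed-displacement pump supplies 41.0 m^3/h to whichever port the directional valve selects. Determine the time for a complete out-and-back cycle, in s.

Cap-side area A_cap = π/4 × (10.6 in)² = 88.25 in^2
Rod-side annular area A_ann = π/4 × (10.6² − 3.90²) = 76.30 in^2
t_ext = A_cap·L/Q = 7.263 s
t_ret = A_ann·L/Q = 6.280 s
t_cycle = t_ext + t_ret

t ≈ 13.5 s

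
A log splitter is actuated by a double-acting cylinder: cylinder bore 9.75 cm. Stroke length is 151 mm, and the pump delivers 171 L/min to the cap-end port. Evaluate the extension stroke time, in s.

Cap-side area A_cap = π/4 × (9.75 cm)² = 74.66 cm^2
Swept volume V = A × L; t = V / Q = A·L / Q

t ≈ 0.396 s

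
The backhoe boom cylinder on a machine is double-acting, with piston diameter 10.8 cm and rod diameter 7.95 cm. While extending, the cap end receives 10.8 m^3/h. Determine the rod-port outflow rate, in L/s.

Cap-side area A_cap = π/4 × (10.8 cm)² = 91.61 cm^2
Rod-side annular area A_ann = π/4 × (10.8² − 7.95²) = 41.97 cm^2
Piston speed v = Q_in/A_cap; rod-end outflow Q_out = v × A_ann = Q_in × A_ann/A_cap.

Q_out ≈ 1.37 L/s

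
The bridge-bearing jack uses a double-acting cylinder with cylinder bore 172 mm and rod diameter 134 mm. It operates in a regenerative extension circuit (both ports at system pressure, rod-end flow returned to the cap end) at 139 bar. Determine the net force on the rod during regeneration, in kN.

F ≈ 196 kN

With equal pressure on both faces, forces on the annular region cancel; the net push is pressure × rod cross-section.
Rod cross-section A_rod = π/4 × (134 mm)² = 14100 mm^2
F = P × A_rod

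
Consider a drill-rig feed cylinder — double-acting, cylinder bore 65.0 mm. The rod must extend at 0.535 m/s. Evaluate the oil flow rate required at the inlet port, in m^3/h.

Cap-side area A_cap = π/4 × (65.0 mm)² = 3318 mm^2
Q = A × v

Q ≈ 6.39 m^3/h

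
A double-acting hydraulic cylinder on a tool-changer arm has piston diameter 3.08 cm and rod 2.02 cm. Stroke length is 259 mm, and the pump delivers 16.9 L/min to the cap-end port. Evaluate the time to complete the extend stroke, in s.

Cap-side area A_cap = π/4 × (3.08 cm)² = 7.451 cm^2
Swept volume V = A × L; t = V / Q = A·L / Q

t ≈ 0.685 s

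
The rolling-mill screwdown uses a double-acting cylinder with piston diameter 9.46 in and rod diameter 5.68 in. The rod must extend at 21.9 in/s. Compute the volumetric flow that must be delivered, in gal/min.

Cap-side area A_cap = π/4 × (9.46 in)² = 70.29 in^2
Q = A × v

Q ≈ 400 gal/min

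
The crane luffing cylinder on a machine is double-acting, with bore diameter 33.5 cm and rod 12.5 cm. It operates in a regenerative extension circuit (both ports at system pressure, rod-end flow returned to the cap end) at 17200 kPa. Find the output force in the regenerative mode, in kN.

F ≈ 211 kN

With equal pressure on both faces, forces on the annular region cancel; the net push is pressure × rod cross-section.
Rod cross-section A_rod = π/4 × (12.5 cm)² = 122.7 cm^2
F = P × A_rod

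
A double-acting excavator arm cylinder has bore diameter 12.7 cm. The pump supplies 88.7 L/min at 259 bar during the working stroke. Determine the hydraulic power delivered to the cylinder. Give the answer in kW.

W ≈ 38.3 kW

Hydraulic power = P × Q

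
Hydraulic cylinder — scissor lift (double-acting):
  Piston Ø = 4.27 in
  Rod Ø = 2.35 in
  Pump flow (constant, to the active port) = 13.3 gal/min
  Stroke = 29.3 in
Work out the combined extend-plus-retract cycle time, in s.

Cap-side area A_cap = π/4 × (4.27 in)² = 14.32 in^2
Rod-side annular area A_ann = π/4 × (4.27² − 2.35²) = 9.983 in^2
t_ext = A_cap·L/Q = 8.194 s
t_ret = A_ann·L/Q = 5.712 s
t_cycle = t_ext + t_ret

t ≈ 13.9 s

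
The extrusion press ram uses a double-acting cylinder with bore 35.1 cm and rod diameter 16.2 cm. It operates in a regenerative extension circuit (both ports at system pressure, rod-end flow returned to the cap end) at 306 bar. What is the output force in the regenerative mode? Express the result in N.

With equal pressure on both faces, forces on the annular region cancel; the net push is pressure × rod cross-section.
Rod cross-section A_rod = π/4 × (16.2 cm)² = 206.1 cm^2
F = P × A_rod

F ≈ 6.31e5 N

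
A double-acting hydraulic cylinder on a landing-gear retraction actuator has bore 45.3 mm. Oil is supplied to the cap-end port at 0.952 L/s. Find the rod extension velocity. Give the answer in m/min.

Cap-side area A_cap = π/4 × (45.3 mm)² = 1612 mm^2
v = Q / A

v ≈ 35.4 m/min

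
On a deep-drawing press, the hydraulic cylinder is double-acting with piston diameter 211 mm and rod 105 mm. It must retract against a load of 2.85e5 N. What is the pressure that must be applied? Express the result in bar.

Rod-side annular area A_ann = π/4 × (211² − 105²) = 26310 mm^2
Retraction: pressure acts on the annular area.
P = F / A = 2.85e5 N / A

P ≈ 108 bar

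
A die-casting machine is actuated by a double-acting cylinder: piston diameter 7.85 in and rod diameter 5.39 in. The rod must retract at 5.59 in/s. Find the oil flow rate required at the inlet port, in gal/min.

Rod-side annular area A_ann = π/4 × (7.85² − 5.39²) = 25.58 in^2
Q = A × v

Q ≈ 37.1 gal/min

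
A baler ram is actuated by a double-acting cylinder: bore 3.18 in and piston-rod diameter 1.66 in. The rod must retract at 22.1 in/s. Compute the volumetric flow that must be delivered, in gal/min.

Rod-side annular area A_ann = π/4 × (3.18² − 1.66²) = 5.778 in^2
Q = A × v

Q ≈ 33.2 gal/min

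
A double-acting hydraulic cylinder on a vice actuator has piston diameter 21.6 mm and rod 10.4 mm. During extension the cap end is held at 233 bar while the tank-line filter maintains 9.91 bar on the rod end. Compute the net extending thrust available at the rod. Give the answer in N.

Cap-side area A_cap = π/4 × (21.6 mm)² = 366.4 mm^2
Rod-side annular area A_ann = π/4 × (21.6² − 10.4²) = 281.5 mm^2
Net thrust = P_cap·A_cap − P_rod·A_ann = 8538 N − 279.0 N

F ≈ 8260 N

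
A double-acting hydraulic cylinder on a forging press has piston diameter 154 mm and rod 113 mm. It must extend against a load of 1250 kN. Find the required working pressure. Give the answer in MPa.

Cap-side area A_cap = π/4 × (154 mm)² = 18630 mm^2
P = F / A = 1250 kN / A

P ≈ 67.1 MPa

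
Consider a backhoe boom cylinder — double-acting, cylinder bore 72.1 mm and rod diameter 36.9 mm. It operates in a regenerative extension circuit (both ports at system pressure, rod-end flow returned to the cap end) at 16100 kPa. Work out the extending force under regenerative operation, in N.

With equal pressure on both faces, forces on the annular region cancel; the net push is pressure × rod cross-section.
Rod cross-section A_rod = π/4 × (36.9 mm)² = 1069 mm^2
F = P × A_rod

F ≈ 17200 N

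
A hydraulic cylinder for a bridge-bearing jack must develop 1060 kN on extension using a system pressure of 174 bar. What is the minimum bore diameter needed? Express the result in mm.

Extension force acts on the full piston face: F = P × (π/4)D².
D = √(4F / (πP)) = √(4 × 1060 kN / (π × 174 bar))

D ≈ 279 mm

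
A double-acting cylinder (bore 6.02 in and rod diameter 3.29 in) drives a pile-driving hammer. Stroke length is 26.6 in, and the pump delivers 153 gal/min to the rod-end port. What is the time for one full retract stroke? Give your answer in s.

t ≈ 0.901 s

Rod-side annular area A_ann = π/4 × (6.02² − 3.29²) = 19.96 in^2
Swept volume V = A × L; t = V / Q = A·L / Q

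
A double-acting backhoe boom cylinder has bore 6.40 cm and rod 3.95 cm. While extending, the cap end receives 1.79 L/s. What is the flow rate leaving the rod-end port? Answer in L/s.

Q_out ≈ 1.11 L/s

Cap-side area A_cap = π/4 × (6.40 cm)² = 32.17 cm^2
Rod-side annular area A_ann = π/4 × (6.40² − 3.95²) = 19.92 cm^2
Piston speed v = Q_in/A_cap; rod-end outflow Q_out = v × A_ann = Q_in × A_ann/A_cap.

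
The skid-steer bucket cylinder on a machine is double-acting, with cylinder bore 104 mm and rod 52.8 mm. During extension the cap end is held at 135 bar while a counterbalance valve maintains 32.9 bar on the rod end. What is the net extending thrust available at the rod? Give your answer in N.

Cap-side area A_cap = π/4 × (104 mm)² = 8495 mm^2
Rod-side annular area A_ann = π/4 × (104² − 52.8²) = 6305 mm^2
Net thrust = P_cap·A_cap − P_rod·A_ann = 1.147e5 N − 20740 N

F ≈ 93900 N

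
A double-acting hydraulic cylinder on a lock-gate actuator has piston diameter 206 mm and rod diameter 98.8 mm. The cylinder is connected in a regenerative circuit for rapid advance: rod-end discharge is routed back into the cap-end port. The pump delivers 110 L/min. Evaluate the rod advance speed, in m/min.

v ≈ 14.3 m/min

In regeneration the rod-end outflow joins the pump flow into the cap end, so the net volume the pump must supply per unit advance equals the rod cross-section area.
Rod cross-section A_rod = π/4 × (98.8 mm)² = 7667 mm^2
v = Q_pump / A_rod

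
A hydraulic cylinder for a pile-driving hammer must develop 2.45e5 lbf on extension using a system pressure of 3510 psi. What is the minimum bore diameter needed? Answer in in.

D ≈ 9.43 in

Extension force acts on the full piston face: F = P × (π/4)D².
D = √(4F / (πP)) = √(4 × 2.45e5 lbf / (π × 3510 psi))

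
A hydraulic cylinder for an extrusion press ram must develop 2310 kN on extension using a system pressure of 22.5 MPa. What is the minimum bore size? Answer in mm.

Extension force acts on the full piston face: F = P × (π/4)D².
D = √(4F / (πP)) = √(4 × 2310 kN / (π × 22.5 MPa))

D ≈ 362 mm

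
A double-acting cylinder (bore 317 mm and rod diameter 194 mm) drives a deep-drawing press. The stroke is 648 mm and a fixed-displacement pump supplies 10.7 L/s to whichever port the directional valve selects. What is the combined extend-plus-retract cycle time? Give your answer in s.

Cap-side area A_cap = π/4 × (317 mm)² = 78920 mm^2
Rod-side annular area A_ann = π/4 × (317² − 194²) = 49360 mm^2
t_ext = A_cap·L/Q = 4.780 s
t_ret = A_ann·L/Q = 2.990 s
t_cycle = t_ext + t_ret

t ≈ 7.77 s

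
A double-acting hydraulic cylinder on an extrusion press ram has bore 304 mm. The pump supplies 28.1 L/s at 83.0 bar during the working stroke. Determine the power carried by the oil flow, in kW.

W ≈ 233 kW

Hydraulic power = P × Q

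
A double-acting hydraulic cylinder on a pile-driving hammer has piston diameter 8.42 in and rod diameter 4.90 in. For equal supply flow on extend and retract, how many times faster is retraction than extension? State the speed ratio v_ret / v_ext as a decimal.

Cap-side area A_cap = π/4 × (8.42 in)² = 55.68 in^2
Rod-side annular area A_ann = π/4 × (8.42² − 4.90²) = 36.82 in^2
For equal Q, v ∝ 1/A, so v_ret/v_ext = A_cap/A_ann.

v_ret/v_ext ≈ 1.51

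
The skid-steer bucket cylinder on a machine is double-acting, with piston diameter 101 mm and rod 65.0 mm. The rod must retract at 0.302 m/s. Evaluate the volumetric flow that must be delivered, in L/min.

Rod-side annular area A_ann = π/4 × (101² − 65.0²) = 4694 mm^2
Q = A × v

Q ≈ 85.0 L/min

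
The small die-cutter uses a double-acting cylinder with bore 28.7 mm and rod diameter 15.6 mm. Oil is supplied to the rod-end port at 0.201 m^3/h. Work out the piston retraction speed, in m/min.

v ≈ 7.35 m/min

Rod-side annular area A_ann = π/4 × (28.7² − 15.6²) = 455.8 mm^2
Flow into the rod-end port fills the annular volume.
v = Q / A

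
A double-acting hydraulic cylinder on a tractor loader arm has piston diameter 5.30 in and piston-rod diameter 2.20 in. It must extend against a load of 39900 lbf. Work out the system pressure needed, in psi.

Cap-side area A_cap = π/4 × (5.30 in)² = 22.06 in^2
P = F / A = 39900 lbf / A

P ≈ 1810 psi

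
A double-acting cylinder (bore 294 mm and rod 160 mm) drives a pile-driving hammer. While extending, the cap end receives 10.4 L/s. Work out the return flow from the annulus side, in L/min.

Q_out ≈ 439 L/min

Cap-side area A_cap = π/4 × (294 mm)² = 67890 mm^2
Rod-side annular area A_ann = π/4 × (294² − 160²) = 47780 mm^2
Piston speed v = Q_in/A_cap; rod-end outflow Q_out = v × A_ann = Q_in × A_ann/A_cap.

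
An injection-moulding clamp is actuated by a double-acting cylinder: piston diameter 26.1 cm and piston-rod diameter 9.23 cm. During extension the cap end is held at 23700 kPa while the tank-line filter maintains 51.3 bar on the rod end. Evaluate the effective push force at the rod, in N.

F ≈ 1.03e6 N

Cap-side area A_cap = π/4 × (26.1 cm)² = 535.0 cm^2
Rod-side annular area A_ann = π/4 × (26.1² − 9.23²) = 468.1 cm^2
Net thrust = P_cap·A_cap − P_rod·A_ann = 1.268e6 N − 2.401e5 N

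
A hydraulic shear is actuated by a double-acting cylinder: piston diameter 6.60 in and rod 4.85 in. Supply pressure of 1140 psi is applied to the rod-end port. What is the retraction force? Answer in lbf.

Rod-side annular area A_ann = π/4 × (6.60² − 4.85²) = 15.74 in^2
On retraction the pressure acts on the annular area (bore minus rod).
F = P × A_ann

F ≈ 17900 lbf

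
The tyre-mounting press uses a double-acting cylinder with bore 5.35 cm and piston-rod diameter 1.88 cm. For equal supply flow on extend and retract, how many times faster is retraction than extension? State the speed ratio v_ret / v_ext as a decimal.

v_ret/v_ext ≈ 1.14

Cap-side area A_cap = π/4 × (5.35 cm)² = 22.48 cm^2
Rod-side annular area A_ann = π/4 × (5.35² − 1.88²) = 19.70 cm^2
For equal Q, v ∝ 1/A, so v_ret/v_ext = A_cap/A_ann.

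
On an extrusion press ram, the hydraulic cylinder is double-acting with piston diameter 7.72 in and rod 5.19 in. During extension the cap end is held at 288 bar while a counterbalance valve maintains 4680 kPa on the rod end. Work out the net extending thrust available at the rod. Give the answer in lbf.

Cap-side area A_cap = π/4 × (7.72 in)² = 46.81 in^2
Rod-side annular area A_ann = π/4 × (7.72² − 5.19²) = 25.65 in^2
Net thrust = P_cap·A_cap − P_rod·A_ann = 1.955e5 lbf − 17410 lbf

F ≈ 1.78e5 lbf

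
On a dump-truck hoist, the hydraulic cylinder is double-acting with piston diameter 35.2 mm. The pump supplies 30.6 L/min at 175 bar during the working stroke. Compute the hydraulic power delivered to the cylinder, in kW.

W ≈ 8.93 kW

Hydraulic power = P × Q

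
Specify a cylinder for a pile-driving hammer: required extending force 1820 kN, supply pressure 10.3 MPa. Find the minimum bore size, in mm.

Extension force acts on the full piston face: F = P × (π/4)D².
D = √(4F / (πP)) = √(4 × 1820 kN / (π × 10.3 MPa))

D ≈ 474 mm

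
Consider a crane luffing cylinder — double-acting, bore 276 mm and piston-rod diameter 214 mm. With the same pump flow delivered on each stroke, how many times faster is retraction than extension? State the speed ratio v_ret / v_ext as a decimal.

v_ret/v_ext ≈ 2.51

Cap-side area A_cap = π/4 × (276 mm)² = 59830 mm^2
Rod-side annular area A_ann = π/4 × (276² − 214²) = 23860 mm^2
For equal Q, v ∝ 1/A, so v_ret/v_ext = A_cap/A_ann.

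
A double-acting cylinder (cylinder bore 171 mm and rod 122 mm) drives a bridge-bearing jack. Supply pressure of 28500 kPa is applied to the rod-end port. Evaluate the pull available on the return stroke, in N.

Rod-side annular area A_ann = π/4 × (171² − 122²) = 11280 mm^2
On retraction the pressure acts on the annular area (bore minus rod).
F = P × A_ann

F ≈ 3.21e5 N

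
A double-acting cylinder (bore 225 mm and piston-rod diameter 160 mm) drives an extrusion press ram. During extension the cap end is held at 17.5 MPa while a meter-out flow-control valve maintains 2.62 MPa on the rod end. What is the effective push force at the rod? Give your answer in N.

Cap-side area A_cap = π/4 × (225 mm)² = 39760 mm^2
Rod-side annular area A_ann = π/4 × (225² − 160²) = 19650 mm^2
Net thrust = P_cap·A_cap − P_rod·A_ann = 6.958e5 N − 51500 N

F ≈ 6.44e5 N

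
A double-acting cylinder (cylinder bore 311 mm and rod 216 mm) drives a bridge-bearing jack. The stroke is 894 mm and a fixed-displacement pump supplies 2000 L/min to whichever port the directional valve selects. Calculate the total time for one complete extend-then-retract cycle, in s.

t ≈ 3.09 s

Cap-side area A_cap = π/4 × (311 mm)² = 75960 mm^2
Rod-side annular area A_ann = π/4 × (311² − 216²) = 39320 mm^2
t_ext = A_cap·L/Q = 2.037 s
t_ret = A_ann·L/Q = 1.055 s
t_cycle = t_ext + t_ret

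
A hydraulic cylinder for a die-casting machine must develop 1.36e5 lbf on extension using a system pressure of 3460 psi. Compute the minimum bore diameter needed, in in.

D ≈ 7.07 in

Extension force acts on the full piston face: F = P × (π/4)D².
D = √(4F / (πP)) = √(4 × 1.36e5 lbf / (π × 3460 psi))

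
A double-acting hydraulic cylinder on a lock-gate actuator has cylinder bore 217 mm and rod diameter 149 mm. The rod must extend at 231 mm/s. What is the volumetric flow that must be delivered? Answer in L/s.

Cap-side area A_cap = π/4 × (217 mm)² = 36980 mm^2
Q = A × v

Q ≈ 8.54 L/s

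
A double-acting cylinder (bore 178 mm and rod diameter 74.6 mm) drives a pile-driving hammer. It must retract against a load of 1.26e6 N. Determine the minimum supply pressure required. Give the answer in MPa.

Rod-side annular area A_ann = π/4 × (178² − 74.6²) = 20510 mm^2
Retraction: pressure acts on the annular area.
P = F / A = 1.26e6 N / A

P ≈ 61.4 MPa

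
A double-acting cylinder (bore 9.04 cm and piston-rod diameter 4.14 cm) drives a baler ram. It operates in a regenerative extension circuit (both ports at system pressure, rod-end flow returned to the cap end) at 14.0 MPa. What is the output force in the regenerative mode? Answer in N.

With equal pressure on both faces, forces on the annular region cancel; the net push is pressure × rod cross-section.
Rod cross-section A_rod = π/4 × (4.14 cm)² = 13.46 cm^2
F = P × A_rod

F ≈ 18800 N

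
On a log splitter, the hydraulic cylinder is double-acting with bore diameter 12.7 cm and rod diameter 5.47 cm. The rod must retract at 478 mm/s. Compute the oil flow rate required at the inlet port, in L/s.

Rod-side annular area A_ann = π/4 × (12.7² − 5.47²) = 103.2 cm^2
Q = A × v

Q ≈ 4.93 L/s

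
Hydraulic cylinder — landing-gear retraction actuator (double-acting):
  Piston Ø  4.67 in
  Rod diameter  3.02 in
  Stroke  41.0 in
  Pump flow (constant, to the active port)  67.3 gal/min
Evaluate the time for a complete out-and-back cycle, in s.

t ≈ 4.29 s

Cap-side area A_cap = π/4 × (4.67 in)² = 17.13 in^2
Rod-side annular area A_ann = π/4 × (4.67² − 3.02²) = 9.966 in^2
t_ext = A_cap·L/Q = 2.710 s
t_ret = A_ann·L/Q = 1.577 s
t_cycle = t_ext + t_ret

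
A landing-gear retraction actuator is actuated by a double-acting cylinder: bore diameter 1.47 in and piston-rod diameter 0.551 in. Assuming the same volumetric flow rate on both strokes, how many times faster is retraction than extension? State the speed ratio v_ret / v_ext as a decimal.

Cap-side area A_cap = π/4 × (1.47 in)² = 1.697 in^2
Rod-side annular area A_ann = π/4 × (1.47² − 0.551²) = 1.459 in^2
For equal Q, v ∝ 1/A, so v_ret/v_ext = A_cap/A_ann.

v_ret/v_ext ≈ 1.16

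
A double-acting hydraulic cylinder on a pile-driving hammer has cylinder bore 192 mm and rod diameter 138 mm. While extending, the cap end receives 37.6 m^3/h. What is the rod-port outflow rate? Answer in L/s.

Cap-side area A_cap = π/4 × (192 mm)² = 28950 mm^2
Rod-side annular area A_ann = π/4 × (192² − 138²) = 14000 mm^2
Piston speed v = Q_in/A_cap; rod-end outflow Q_out = v × A_ann = Q_in × A_ann/A_cap.

Q_out ≈ 5.05 L/s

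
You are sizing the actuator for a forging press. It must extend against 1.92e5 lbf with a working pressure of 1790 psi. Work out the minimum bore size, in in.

D ≈ 11.7 in

Extension force acts on the full piston face: F = P × (π/4)D².
D = √(4F / (πP)) = √(4 × 1.92e5 lbf / (π × 1790 psi))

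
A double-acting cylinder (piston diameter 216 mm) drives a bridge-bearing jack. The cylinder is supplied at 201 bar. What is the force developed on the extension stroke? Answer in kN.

Cap-side area A_cap = π/4 × (216 mm)² = 36640 mm^2
F = P × A_cap = 201 bar × A_cap

F ≈ 737 kN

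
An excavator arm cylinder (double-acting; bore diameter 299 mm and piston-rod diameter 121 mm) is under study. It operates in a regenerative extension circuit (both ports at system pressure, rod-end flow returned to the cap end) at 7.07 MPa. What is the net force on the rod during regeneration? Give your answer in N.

With equal pressure on both faces, forces on the annular region cancel; the net push is pressure × rod cross-section.
Rod cross-section A_rod = π/4 × (121 mm)² = 11500 mm^2
F = P × A_rod

F ≈ 81300 N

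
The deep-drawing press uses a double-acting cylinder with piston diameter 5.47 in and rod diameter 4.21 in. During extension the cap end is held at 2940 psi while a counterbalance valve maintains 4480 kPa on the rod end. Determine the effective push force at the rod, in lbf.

Cap-side area A_cap = π/4 × (5.47 in)² = 23.50 in^2
Rod-side annular area A_ann = π/4 × (5.47² − 4.21²) = 9.579 in^2
Net thrust = P_cap·A_cap − P_rod·A_ann = 69090 lbf − 6224 lbf

F ≈ 62900 lbf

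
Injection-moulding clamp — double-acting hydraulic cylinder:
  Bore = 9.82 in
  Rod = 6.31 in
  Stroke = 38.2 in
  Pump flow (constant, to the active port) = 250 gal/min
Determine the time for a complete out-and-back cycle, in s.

Cap-side area A_cap = π/4 × (9.82 in)² = 75.74 in^2
Rod-side annular area A_ann = π/4 × (9.82² − 6.31²) = 44.47 in^2
t_ext = A_cap·L/Q = 3.006 s
t_ret = A_ann·L/Q = 1.765 s
t_cycle = t_ext + t_ret

t ≈ 4.77 s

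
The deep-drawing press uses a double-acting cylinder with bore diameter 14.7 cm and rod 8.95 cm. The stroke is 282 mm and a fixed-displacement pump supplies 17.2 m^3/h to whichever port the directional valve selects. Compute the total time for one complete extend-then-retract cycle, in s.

t ≈ 1.63 s

Cap-side area A_cap = π/4 × (14.7 cm)² = 169.7 cm^2
Rod-side annular area A_ann = π/4 × (14.7² − 8.95²) = 106.8 cm^2
t_ext = A_cap·L/Q = 1.002 s
t_ret = A_ann·L/Q = 0.6304 s
t_cycle = t_ext + t_ret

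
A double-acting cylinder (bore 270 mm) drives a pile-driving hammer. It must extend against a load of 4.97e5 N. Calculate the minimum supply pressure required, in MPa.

Cap-side area A_cap = π/4 × (270 mm)² = 57260 mm^2
P = F / A = 4.97e5 N / A

P ≈ 8.68 MPa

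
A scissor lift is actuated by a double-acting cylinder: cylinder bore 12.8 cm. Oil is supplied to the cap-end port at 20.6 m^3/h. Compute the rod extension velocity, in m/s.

v ≈ 0.445 m/s

Cap-side area A_cap = π/4 × (12.8 cm)² = 128.7 cm^2
v = Q / A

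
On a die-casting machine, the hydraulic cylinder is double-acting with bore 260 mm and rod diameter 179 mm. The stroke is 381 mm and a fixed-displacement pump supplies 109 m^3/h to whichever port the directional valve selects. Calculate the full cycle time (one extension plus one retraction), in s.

Cap-side area A_cap = π/4 × (260 mm)² = 53090 mm^2
Rod-side annular area A_ann = π/4 × (260² − 179²) = 27930 mm^2
t_ext = A_cap·L/Q = 0.6681 s
t_ret = A_ann·L/Q = 0.3514 s
t_cycle = t_ext + t_ret

t ≈ 1.02 s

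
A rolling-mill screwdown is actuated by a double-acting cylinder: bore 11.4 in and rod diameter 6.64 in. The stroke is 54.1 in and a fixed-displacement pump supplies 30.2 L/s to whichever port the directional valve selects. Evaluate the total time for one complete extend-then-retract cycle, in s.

t ≈ 4.98 s

Cap-side area A_cap = π/4 × (11.4 in)² = 102.1 in^2
Rod-side annular area A_ann = π/4 × (11.4² − 6.64²) = 67.44 in^2
t_ext = A_cap·L/Q = 2.996 s
t_ret = A_ann·L/Q = 1.980 s
t_cycle = t_ext + t_ret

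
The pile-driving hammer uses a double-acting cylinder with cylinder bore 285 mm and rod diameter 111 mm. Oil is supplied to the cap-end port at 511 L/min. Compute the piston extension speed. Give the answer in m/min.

v ≈ 8.01 m/min

Cap-side area A_cap = π/4 × (285 mm)² = 63790 mm^2
v = Q / A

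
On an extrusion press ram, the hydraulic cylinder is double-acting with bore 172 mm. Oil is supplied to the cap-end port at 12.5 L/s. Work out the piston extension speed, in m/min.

v ≈ 32.3 m/min

Cap-side area A_cap = π/4 × (172 mm)² = 23240 mm^2
v = Q / A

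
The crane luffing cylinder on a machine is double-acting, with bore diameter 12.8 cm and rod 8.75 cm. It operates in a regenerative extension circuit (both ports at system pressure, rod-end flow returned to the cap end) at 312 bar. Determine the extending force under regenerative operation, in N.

With equal pressure on both faces, forces on the annular region cancel; the net push is pressure × rod cross-section.
Rod cross-section A_rod = π/4 × (8.75 cm)² = 60.13 cm^2
F = P × A_rod

F ≈ 1.88e5 N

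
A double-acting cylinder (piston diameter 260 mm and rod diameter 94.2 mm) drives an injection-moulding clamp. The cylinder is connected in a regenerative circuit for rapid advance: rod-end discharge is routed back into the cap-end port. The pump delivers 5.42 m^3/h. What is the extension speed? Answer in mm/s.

v ≈ 216 mm/s

In regeneration the rod-end outflow joins the pump flow into the cap end, so the net volume the pump must supply per unit advance equals the rod cross-section area.
Rod cross-section A_rod = π/4 × (94.2 mm)² = 6969 mm^2
v = Q_pump / A_rod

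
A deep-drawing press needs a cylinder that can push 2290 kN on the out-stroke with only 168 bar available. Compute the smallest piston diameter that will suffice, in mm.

D ≈ 417 mm

Extension force acts on the full piston face: F = P × (π/4)D².
D = √(4F / (πP)) = √(4 × 2290 kN / (π × 168 bar))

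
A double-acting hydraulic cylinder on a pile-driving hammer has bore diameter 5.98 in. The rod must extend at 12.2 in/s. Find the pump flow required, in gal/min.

Cap-side area A_cap = π/4 × (5.98 in)² = 28.09 in^2
Q = A × v

Q ≈ 89.0 gal/min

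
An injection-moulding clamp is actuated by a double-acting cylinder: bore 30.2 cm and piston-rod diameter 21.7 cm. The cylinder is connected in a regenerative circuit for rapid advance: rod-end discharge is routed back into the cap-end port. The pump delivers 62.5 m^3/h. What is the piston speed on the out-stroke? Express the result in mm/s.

In regeneration the rod-end outflow joins the pump flow into the cap end, so the net volume the pump must supply per unit advance equals the rod cross-section area.
Rod cross-section A_rod = π/4 × (21.7 cm)² = 369.8 cm^2
v = Q_pump / A_rod

v ≈ 469 mm/s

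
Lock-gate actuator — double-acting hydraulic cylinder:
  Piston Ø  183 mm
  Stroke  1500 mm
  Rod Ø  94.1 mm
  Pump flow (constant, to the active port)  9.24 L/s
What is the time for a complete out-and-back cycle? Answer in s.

Cap-side area A_cap = π/4 × (183 mm)² = 26300 mm^2
Rod-side annular area A_ann = π/4 × (183² − 94.1²) = 19350 mm^2
t_ext = A_cap·L/Q = 4.270 s
t_ret = A_ann·L/Q = 3.141 s
t_cycle = t_ext + t_ret

t ≈ 7.41 s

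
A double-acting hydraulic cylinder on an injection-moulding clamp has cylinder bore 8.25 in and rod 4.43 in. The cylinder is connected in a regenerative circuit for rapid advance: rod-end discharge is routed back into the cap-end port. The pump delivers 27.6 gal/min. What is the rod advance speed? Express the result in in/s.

v ≈ 6.89 in/s

In regeneration the rod-end outflow joins the pump flow into the cap end, so the net volume the pump must supply per unit advance equals the rod cross-section area.
Rod cross-section A_rod = π/4 × (4.43 in)² = 15.41 in^2
v = Q_pump / A_rod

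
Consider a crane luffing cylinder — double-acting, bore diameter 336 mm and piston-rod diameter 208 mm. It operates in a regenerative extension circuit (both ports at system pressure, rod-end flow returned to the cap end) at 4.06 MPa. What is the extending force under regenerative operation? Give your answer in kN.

F ≈ 138 kN

With equal pressure on both faces, forces on the annular region cancel; the net push is pressure × rod cross-section.
Rod cross-section A_rod = π/4 × (208 mm)² = 33980 mm^2
F = P × A_rod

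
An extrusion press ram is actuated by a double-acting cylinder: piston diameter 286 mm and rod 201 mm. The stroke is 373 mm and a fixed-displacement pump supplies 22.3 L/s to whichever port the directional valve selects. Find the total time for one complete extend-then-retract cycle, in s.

Cap-side area A_cap = π/4 × (286 mm)² = 64240 mm^2
Rod-side annular area A_ann = π/4 × (286² − 201²) = 32510 mm^2
t_ext = A_cap·L/Q = 1.075 s
t_ret = A_ann·L/Q = 0.5438 s
t_cycle = t_ext + t_ret

t ≈ 1.62 s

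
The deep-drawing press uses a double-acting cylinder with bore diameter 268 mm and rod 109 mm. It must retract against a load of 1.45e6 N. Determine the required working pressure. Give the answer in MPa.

P ≈ 30.8 MPa

Rod-side annular area A_ann = π/4 × (268² − 109²) = 47080 mm^2
Retraction: pressure acts on the annular area.
P = F / A = 1.45e6 N / A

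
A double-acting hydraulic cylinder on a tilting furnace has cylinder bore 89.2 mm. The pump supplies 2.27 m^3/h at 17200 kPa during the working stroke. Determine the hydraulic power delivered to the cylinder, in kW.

Hydraulic power = P × Q

W ≈ 10.8 kW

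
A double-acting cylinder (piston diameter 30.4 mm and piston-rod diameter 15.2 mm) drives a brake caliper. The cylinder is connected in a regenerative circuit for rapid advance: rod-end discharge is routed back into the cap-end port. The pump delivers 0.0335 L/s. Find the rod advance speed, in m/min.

v ≈ 11.1 m/min

In regeneration the rod-end outflow joins the pump flow into the cap end, so the net volume the pump must supply per unit advance equals the rod cross-section area.
Rod cross-section A_rod = π/4 × (15.2 mm)² = 181.5 mm^2
v = Q_pump / A_rod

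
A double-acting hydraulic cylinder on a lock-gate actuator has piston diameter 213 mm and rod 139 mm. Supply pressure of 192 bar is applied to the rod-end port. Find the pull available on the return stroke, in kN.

F ≈ 393 kN

Rod-side annular area A_ann = π/4 × (213² − 139²) = 20460 mm^2
On retraction the pressure acts on the annular area (bore minus rod).
F = P × A_ann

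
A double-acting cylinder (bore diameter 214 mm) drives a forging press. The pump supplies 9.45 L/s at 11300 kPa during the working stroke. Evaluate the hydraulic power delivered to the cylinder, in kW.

Hydraulic power = P × Q

W ≈ 107 kW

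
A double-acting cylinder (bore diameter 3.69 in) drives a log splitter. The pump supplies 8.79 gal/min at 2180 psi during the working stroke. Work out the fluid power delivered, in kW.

W ≈ 8.34 kW

Hydraulic power = P × Q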